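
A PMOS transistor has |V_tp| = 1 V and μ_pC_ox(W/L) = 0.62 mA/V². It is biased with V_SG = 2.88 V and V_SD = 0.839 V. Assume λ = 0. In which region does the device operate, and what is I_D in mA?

V_ov = V_SG − |V_tp| = 2.88 − 1 = 1.88 V.
Since V_SD = 0.839 V < V_ov = 1.88 V, the device is in the triode region.
I_D = k_p [V_ov · V_SD − ½ V_SD²] = 0.62 × [1.88 × 0.839 − 0.5 × 0.839²] = 0.76 mA.

Triode; I_D = 0.760 mA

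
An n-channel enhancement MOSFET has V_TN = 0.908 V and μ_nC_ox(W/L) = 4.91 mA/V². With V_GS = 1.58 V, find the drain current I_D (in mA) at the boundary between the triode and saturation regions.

I_D = 1.11 mA

At the boundary V_DS = V_ov = V_GS − V_TN = 1.58 − 0.908 = 0.672 V.
I_D = ½ k_n V_ov² = 0.5 × 4.91 × 0.672² = 1.11 mA.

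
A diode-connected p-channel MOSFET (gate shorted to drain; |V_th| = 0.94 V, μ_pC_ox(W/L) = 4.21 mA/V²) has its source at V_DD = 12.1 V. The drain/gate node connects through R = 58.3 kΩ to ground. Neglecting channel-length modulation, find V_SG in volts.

V_SG = 1.24 V

With gate tied to drain, V_SG = V_SD ≥ V_SG − |V_th|, so the device is in saturation.
KCL at the drain: ½ k_p (V_SG − |V_th|)² = (V_DD − V_SG)/R.
Let x = V_SG − 0.94. Then 123 x² + x − 11.16 = 0, giving x = 0.298 V (positive root), so V_SG = 1.24 V.
I_D = (V_DD − V_SG)/R = (12.1 − 1.24) / 58.3 = 0.186 mA.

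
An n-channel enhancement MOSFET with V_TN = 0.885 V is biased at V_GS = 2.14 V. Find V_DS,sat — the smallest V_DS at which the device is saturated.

The boundary between triode and saturation is V_DS = V_GS − V_TN = V_ov.
V_ov = 2.14 − 0.885 = 1.26 V.

V_DS,sat = 1.26 V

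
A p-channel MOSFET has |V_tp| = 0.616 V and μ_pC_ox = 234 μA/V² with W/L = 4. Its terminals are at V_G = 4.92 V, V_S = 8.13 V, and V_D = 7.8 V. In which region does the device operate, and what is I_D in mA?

Triode; I_D = 0.750 mA

V_SG = V_S − V_G = 8.13 − 4.92 = 3.21 V; V_SD = V_S − V_D = 8.13 − 7.8 = 0.33 V.
k_p = μ_pC_ox · (W/L) = 0.936 mA/V².
V_ov = V_SG − |V_tp| = 3.21 − 0.616 = 2.59 V.
Since V_SD = 0.33 V < V_ov = 2.59 V, the device is in the triode region.
I_D = k_p [V_ov · V_SD − ½ V_SD²] = 0.936 × [2.59 × 0.33 − 0.5 × 0.33²] = 0.75 mA.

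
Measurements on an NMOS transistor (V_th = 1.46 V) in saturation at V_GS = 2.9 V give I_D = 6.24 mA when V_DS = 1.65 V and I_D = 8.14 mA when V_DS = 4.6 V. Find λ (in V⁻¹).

With V_GS fixed, I_D ∝ (1 + λ V_DS) in saturation, so I_D2/I_D1 = (1 + λ V_DS2)/(1 + λ V_DS1).
8.14/6.24 = 1.304 = (1 + 4.6 λ)/(1 + 1.65 λ).
Solving: λ (I_D1 V_DS2 − I_D2 V_DS1) = I_D2 − I_D1, so λ = (8.14 − 6.24) / (6.24 × 4.6 − 8.14 × 1.65) = 1.9 / 15.3 = 0.124 V⁻¹.

λ = 0.124 V⁻¹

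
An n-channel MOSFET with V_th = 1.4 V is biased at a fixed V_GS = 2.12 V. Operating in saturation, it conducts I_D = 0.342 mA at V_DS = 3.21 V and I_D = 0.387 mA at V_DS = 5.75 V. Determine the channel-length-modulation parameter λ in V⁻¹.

λ = 0.0621 V⁻¹

With V_GS fixed, I_D ∝ (1 + λ V_DS) in saturation, so I_D2/I_D1 = (1 + λ V_DS2)/(1 + λ V_DS1).
0.387/0.342 = 1.132 = (1 + 5.75 λ)/(1 + 3.21 λ).
Solving: λ (I_D1 V_DS2 − I_D2 V_DS1) = I_D2 − I_D1, so λ = (0.387 − 0.342) / (0.342 × 5.75 − 0.387 × 3.21) = 0.045 / 0.724 = 0.0621 V⁻¹.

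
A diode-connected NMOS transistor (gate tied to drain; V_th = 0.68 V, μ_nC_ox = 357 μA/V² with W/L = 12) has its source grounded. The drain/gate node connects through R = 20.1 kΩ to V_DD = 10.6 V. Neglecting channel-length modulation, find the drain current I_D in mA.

With gate tied to drain, V_GS = V_DS ≥ V_GS − V_th, so the device is in saturation.
k_n = μ_nC_ox · (W/L) = 4.284 mA/V².
KCL at the drain: ½ k_n (V_GS − V_th)² = (V_DD − V_GS)/R.
Let x = V_GS − 0.68. Then 43.1 x² + x − 9.92 = 0, giving x = 0.469 V (positive root), so V_GS = 1.15 V.
I_D = (V_DD − V_GS)/R = (10.6 − 1.15) / 20.1 = 0.47 mA.

I_D = 0.470 mA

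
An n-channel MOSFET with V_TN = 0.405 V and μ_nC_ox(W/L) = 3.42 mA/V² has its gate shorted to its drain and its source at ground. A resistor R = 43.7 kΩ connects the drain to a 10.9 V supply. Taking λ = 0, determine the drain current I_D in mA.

With gate tied to drain, V_GS = V_DS ≥ V_GS − V_TN, so the device is in saturation.
KCL at the drain: ½ k_n (V_GS − V_TN)² = (V_DD − V_GS)/R.
Let x = V_GS − 0.405. Then 74.7 x² + x − 10.5 = 0, giving x = 0.368 V (positive root), so V_GS = 0.773 V.
I_D = (V_DD − V_GS)/R = (10.9 − 0.773) / 43.7 = 0.232 mA.

I_D = 0.232 mA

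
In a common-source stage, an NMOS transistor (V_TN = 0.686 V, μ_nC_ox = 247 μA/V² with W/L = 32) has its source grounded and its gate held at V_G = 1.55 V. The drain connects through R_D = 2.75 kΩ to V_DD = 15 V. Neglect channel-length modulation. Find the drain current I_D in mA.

V_GS = V_G = 1.55 V, so V_ov = 1.55 − 0.686 = 0.864 V.
k_n = μ_nC_ox · (W/L) = 7.904 mA/V².
Assume saturation: I_D = ½ k_n V_ov² = 0.5 × 7.904 × 0.864² = 2.95 mA, giving V_DS = V_DD − I_D R_D = 15 − 2.95 × 2.75 = 6.89 V.
V_DS = 6.89 V ≥ V_ov = 0.864 V, confirming saturation.

I_D = 2.95 mA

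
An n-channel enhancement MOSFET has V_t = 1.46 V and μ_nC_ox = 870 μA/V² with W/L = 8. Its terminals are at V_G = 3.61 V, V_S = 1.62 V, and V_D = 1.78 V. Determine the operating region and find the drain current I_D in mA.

V_GS = V_G − V_S = 3.61 − 1.62 = 1.99 V; V_DS = V_D − V_S = 1.78 − 1.62 = 0.16 V.
k_n = μ_nC_ox · (W/L) = 6.96 mA/V².
V_ov = V_GS − V_t = 1.99 − 1.46 = 0.53 V.
Since V_DS = 0.16 V < V_ov = 0.53 V, the device is in the triode region.
I_D = k_n [V_ov · V_DS − ½ V_DS²] = 6.96 × [0.53 × 0.16 − 0.5 × 0.16²] = 0.501 mA.

Triode; I_D = 0.501 mA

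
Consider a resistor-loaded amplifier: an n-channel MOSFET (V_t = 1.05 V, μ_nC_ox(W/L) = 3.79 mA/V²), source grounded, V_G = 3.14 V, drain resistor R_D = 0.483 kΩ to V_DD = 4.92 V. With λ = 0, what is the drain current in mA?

V_GS = V_G = 3.14 V, so V_ov = 3.14 − 1.05 = 2.09 V.
Assume saturation: I_D = ½ k_n V_ov² = 0.5 × 3.79 × 2.09² = 8.28 mA, giving V_DS = V_DD − I_D R_D = 4.92 − 8.28 × 0.483 = 0.922 V.
But 0.922 V < V_ov = 2.09 V, so the device is actually in triode.
In triode I_D = k_n[V_ov V_DS − ½ V_DS²] and I_D = (V_DD − V_DS)/R_D. Equating: 0.915 V_DS² − 4.826 V_DS + 4.92 = 0, giving V_DS = 1.38 V (the root below V_ov).
I_D = (4.92 − 1.38) / 0.483 = 7.33 mA.

I_D = 7.33 mA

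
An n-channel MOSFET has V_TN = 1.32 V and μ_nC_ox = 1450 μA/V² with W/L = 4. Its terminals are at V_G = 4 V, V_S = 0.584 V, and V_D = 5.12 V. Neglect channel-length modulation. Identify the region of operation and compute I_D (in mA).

Saturation; I_D = 12.7 mA

V_GS = V_G − V_S = 4 − 0.584 = 3.42 V; V_DS = V_D − V_S = 5.12 − 0.584 = 4.54 V.
k_n = μ_nC_ox · (W/L) = 5.8 mA/V².
V_ov = V_GS − V_TN = 3.42 − 1.32 = 2.1 V.
Since V_DS = 4.54 V ≥ V_ov = 2.1 V, the device is in saturation.
I_D = ½ k_n V_ov² = 0.5 × 5.8 × 2.1² = 12.7 mA.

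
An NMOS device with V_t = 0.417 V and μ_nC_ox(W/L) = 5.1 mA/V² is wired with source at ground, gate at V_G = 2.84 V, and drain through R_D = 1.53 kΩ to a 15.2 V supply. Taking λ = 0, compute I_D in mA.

I_D = 9.32 mA

V_GS = V_G = 2.84 V, so V_ov = 2.84 − 0.417 = 2.42 V.
Assume saturation: I_D = ½ k_n V_ov² = 0.5 × 5.1 × 2.42² = 15 mA, giving V_DS = V_DD − I_D R_D = 15.2 − 15 × 1.53 = -7.71 V.
But -7.71 V < V_ov = 2.42 V, so the device is actually in triode.
In triode I_D = k_n[V_ov V_DS − ½ V_DS²] and I_D = (V_DD − V_DS)/R_D. Equating: 3.9 V_DS² − 19.91 V_DS + 15.2 = 0, giving V_DS = 0.935 V (the root below V_ov).
I_D = (15.2 − 0.935) / 1.53 = 9.32 mA.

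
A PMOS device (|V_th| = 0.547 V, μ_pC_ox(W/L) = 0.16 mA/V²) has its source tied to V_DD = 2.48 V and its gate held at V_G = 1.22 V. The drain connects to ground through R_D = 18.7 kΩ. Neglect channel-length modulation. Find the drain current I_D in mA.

I_D = 0.0407 mA

V_SG = V_DD − V_G = 2.48 − 1.22 = 1.26 V, so V_ov = 1.26 − 0.547 = 0.713 V.
Assume saturation: I_D = ½ k_p V_ov² = 0.5 × 0.16 × 0.713² = 0.0407 mA, giving V_SD = V_DD − I_D R_D = 2.48 − 0.0407 × 18.7 = 1.72 V.
V_SD = 1.72 V ≥ V_ov = 0.713 V, confirming saturation.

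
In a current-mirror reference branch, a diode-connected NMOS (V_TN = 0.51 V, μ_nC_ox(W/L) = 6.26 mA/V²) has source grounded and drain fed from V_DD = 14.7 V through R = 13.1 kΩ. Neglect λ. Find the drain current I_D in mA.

With gate tied to drain, V_GS = V_DS ≥ V_GS − V_TN, so the device is in saturation.
KCL at the drain: ½ k_n (V_GS − V_TN)² = (V_DD − V_GS)/R.
Let x = V_GS − 0.51. Then 41 x² + x − 14.19 = 0, giving x = 0.576 V (positive root), so V_GS = 1.09 V.
I_D = (V_DD − V_GS)/R = (14.7 − 1.09) / 13.1 = 1.04 mA.

I_D = 1.04 mA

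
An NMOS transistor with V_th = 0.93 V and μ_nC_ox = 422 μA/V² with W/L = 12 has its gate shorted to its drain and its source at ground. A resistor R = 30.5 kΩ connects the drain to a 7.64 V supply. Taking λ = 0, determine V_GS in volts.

V_GS = 1.22 V

With gate tied to drain, V_GS = V_DS ≥ V_GS − V_th, so the device is in saturation.
k_n = μ_nC_ox · (W/L) = 5.064 mA/V².
KCL at the drain: ½ k_n (V_GS − V_th)² = (V_DD − V_GS)/R.
Let x = V_GS − 0.93. Then 77.2 x² + x − 6.71 = 0, giving x = 0.288 V (positive root), so V_GS = 1.22 V.
I_D = (V_DD − V_GS)/R = (7.64 − 1.22) / 30.5 = 0.211 mA.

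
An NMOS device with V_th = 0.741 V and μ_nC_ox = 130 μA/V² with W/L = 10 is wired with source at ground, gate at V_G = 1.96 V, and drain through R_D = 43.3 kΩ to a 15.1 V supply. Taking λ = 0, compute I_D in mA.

I_D = 0.343 mA

V_GS = V_G = 1.96 V, so V_ov = 1.96 − 0.741 = 1.22 V.
k_n = μ_nC_ox · (W/L) = 1.3 mA/V².
Assume saturation: I_D = ½ k_n V_ov² = 0.5 × 1.3 × 1.22² = 0.966 mA, giving V_DS = V_DD − I_D R_D = 15.1 − 0.966 × 43.3 = -26.7 V.
But -26.7 V < V_ov = 1.22 V, so the device is actually in triode.
In triode I_D = k_n[V_ov V_DS − ½ V_DS²] and I_D = (V_DD − V_DS)/R_D. Equating: 28.1 V_DS² − 69.62 V_DS + 15.1 = 0, giving V_DS = 0.24 V (the root below V_ov).
I_D = (15.1 − 0.24) / 43.3 = 0.343 mA.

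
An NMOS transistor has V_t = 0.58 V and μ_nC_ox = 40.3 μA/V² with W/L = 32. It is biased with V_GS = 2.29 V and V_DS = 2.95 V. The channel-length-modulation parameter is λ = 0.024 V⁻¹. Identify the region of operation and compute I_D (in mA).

Saturation; I_D = 2.02 mA

k_n = μ_nC_ox · (W/L) = 1.29 mA/V².
V_ov = V_GS − V_t = 2.29 − 0.58 = 1.71 V.
Since V_DS = 2.95 V ≥ V_ov = 1.71 V, the device is in saturation.
I_D = ½ k_n V_ov² (1 + λ V_DS) = 0.5 × 1.29 × 1.71² × (1 + 0.024 × 2.95) = 2.02 mA.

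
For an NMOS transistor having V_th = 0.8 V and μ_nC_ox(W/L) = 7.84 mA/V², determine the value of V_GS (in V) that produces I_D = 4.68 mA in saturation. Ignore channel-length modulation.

In saturation I_D = ½ k_n (V_GS − V_th)², so V_GS − V_th = √(2 I_D / k_n) = √(2 × 4.68 / 7.84) = 1.09 V.
V_GS = 0.8 + 1.09 = 1.89 V.

V_GS = 1.89 V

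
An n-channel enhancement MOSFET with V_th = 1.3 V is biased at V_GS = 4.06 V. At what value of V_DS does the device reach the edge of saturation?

The boundary between triode and saturation is V_DS = V_GS − V_th = V_ov.
V_ov = 4.06 − 1.3 = 2.76 V.

V_DS,sat = 2.76 V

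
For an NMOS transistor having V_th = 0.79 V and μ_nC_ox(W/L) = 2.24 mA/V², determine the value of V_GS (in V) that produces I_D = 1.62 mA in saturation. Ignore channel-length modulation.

In saturation I_D = ½ k_n (V_GS − V_th)², so V_GS − V_th = √(2 I_D / k_n) = √(2 × 1.62 / 2.24) = 1.2 V.
V_GS = 0.79 + 1.2 = 1.99 V.

V_GS = 1.99 V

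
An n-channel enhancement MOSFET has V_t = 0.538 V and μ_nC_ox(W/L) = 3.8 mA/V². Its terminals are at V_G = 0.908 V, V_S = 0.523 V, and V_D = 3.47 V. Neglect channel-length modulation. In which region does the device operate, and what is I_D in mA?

Cutoff; I_D = 0 mA

V_GS = V_G − V_S = 0.908 − 0.523 = 0.385 V; V_DS = V_D − V_S = 3.47 − 0.523 = 2.95 V.
V_GS = 0.385 V < V_t = 0.538 V, so the transistor is in cutoff.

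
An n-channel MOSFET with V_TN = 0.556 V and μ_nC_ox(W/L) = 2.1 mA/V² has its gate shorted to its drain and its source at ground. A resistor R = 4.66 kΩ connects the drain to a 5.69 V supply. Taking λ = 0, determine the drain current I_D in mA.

With gate tied to drain, V_GS = V_DS ≥ V_GS − V_TN, so the device is in saturation.
KCL at the drain: ½ k_n (V_GS − V_TN)² = (V_DD − V_GS)/R.
Let x = V_GS − 0.556. Then 4.89 x² + x − 5.134 = 0, giving x = 0.927 V (positive root), so V_GS = 1.48 V.
I_D = (V_DD − V_GS)/R = (5.69 − 1.48) / 4.66 = 0.903 mA.

I_D = 0.903 mA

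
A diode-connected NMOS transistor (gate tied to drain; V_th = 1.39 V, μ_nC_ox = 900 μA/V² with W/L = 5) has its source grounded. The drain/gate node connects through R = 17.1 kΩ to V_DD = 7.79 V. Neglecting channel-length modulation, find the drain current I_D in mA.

I_D = 0.351 mA

With gate tied to drain, V_GS = V_DS ≥ V_GS − V_th, so the device is in saturation.
k_n = μ_nC_ox · (W/L) = 4.5 mA/V².
KCL at the drain: ½ k_n (V_GS − V_th)² = (V_DD − V_GS)/R.
Let x = V_GS − 1.39. Then 38.5 x² + x − 6.4 = 0, giving x = 0.395 V (positive root), so V_GS = 1.79 V.
I_D = (V_DD − V_GS)/R = (7.79 − 1.79) / 17.1 = 0.351 mA.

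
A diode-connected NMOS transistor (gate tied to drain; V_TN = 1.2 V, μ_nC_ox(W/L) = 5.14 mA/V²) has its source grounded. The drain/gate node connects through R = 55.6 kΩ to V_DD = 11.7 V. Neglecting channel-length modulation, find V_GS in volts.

With gate tied to drain, V_GS = V_DS ≥ V_GS − V_TN, so the device is in saturation.
KCL at the drain: ½ k_n (V_GS − V_TN)² = (V_DD − V_GS)/R.
Let x = V_GS − 1.2. Then 143 x² + x − 10.5 = 0, giving x = 0.268 V (positive root), so V_GS = 1.47 V.
I_D = (V_DD − V_GS)/R = (11.7 − 1.47) / 55.6 = 0.184 mA.

V_GS = 1.47 V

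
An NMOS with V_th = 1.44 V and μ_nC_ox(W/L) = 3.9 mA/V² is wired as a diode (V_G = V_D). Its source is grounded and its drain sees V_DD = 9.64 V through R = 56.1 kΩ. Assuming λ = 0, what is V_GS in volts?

With gate tied to drain, V_GS = V_DS ≥ V_GS − V_th, so the device is in saturation.
KCL at the drain: ½ k_n (V_GS − V_th)² = (V_DD − V_GS)/R.
Let x = V_GS − 1.44. Then 109 x² + x − 8.2 = 0, giving x = 0.269 V (positive root), so V_GS = 1.71 V.
I_D = (V_DD − V_GS)/R = (9.64 − 1.71) / 56.1 = 0.141 mA.

V_GS = 1.71 V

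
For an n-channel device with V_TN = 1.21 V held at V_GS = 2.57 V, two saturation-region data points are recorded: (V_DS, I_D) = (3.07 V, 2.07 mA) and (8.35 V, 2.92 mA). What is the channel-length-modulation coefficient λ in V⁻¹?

With V_GS fixed, I_D ∝ (1 + λ V_DS) in saturation, so I_D2/I_D1 = (1 + λ V_DS2)/(1 + λ V_DS1).
2.92/2.07 = 1.411 = (1 + 8.35 λ)/(1 + 3.07 λ).
Solving: λ (I_D1 V_DS2 − I_D2 V_DS1) = I_D2 − I_D1, so λ = (2.92 − 2.07) / (2.07 × 8.35 − 2.92 × 3.07) = 0.85 / 8.32 = 0.102 V⁻¹.

λ = 0.102 V⁻¹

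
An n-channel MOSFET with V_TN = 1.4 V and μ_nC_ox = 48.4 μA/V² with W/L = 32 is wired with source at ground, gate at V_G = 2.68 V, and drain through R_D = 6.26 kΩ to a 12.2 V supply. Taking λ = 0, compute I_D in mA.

I_D = 1.27 mA

V_GS = V_G = 2.68 V, so V_ov = 2.68 − 1.4 = 1.28 V.
k_n = μ_nC_ox · (W/L) = 1.549 mA/V².
Assume saturation: I_D = ½ k_n V_ov² = 0.5 × 1.549 × 1.28² = 1.27 mA, giving V_DS = V_DD − I_D R_D = 12.2 − 1.27 × 6.26 = 4.26 V.
V_DS = 4.26 V ≥ V_ov = 1.28 V, confirming saturation.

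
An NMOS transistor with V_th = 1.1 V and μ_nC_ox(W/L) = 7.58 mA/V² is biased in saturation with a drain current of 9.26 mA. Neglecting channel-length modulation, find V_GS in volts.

In saturation I_D = ½ k_n (V_GS − V_th)², so V_GS − V_th = √(2 I_D / k_n) = √(2 × 9.26 / 7.58) = 1.56 V.
V_GS = 1.1 + 1.56 = 2.66 V.

V_GS = 2.66 V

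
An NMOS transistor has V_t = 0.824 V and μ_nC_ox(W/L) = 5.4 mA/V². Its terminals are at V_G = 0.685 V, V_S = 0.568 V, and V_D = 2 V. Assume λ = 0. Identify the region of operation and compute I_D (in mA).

V_GS = V_G − V_S = 0.685 − 0.568 = 0.117 V; V_DS = V_D − V_S = 2 − 0.568 = 1.43 V.
V_GS = 0.117 V < V_t = 0.824 V, so the transistor is in cutoff.

Cutoff; I_D = 0 mA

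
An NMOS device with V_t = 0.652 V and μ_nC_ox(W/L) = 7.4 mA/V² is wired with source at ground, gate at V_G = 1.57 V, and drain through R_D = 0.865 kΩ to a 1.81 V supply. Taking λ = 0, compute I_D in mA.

V_GS = V_G = 1.57 V, so V_ov = 1.57 − 0.652 = 0.918 V.
Assume saturation: I_D = ½ k_n V_ov² = 0.5 × 7.4 × 0.918² = 3.12 mA, giving V_DS = V_DD − I_D R_D = 1.81 − 3.12 × 0.865 = -0.887 V.
But -0.887 V < V_ov = 0.918 V, so the device is actually in triode.
In triode I_D = k_n[V_ov V_DS − ½ V_DS²] and I_D = (V_DD − V_DS)/R_D. Equating: 3.2 V_DS² − 6.876 V_DS + 1.81 = 0, giving V_DS = 0.307 V (the root below V_ov).
I_D = (1.81 − 0.307) / 0.865 = 1.74 mA.

I_D = 1.74 mA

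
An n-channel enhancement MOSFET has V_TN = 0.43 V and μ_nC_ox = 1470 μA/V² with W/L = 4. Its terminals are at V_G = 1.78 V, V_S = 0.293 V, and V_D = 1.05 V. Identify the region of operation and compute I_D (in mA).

Triode; I_D = 3.02 mA

V_GS = V_G − V_S = 1.78 − 0.293 = 1.49 V; V_DS = V_D − V_S = 1.05 − 0.293 = 0.757 V.
k_n = μ_nC_ox · (W/L) = 5.88 mA/V².
V_ov = V_GS − V_TN = 1.49 − 0.43 = 1.06 V.
Since V_DS = 0.757 V < V_ov = 1.06 V, the device is in the triode region.
I_D = k_n [V_ov · V_DS − ½ V_DS²] = 5.88 × [1.06 × 0.757 − 0.5 × 0.757²] = 3.02 mA.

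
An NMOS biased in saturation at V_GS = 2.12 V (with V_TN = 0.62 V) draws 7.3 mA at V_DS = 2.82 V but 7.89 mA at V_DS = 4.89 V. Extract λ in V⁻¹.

λ = 0.0439 V⁻¹

With V_GS fixed, I_D ∝ (1 + λ V_DS) in saturation, so I_D2/I_D1 = (1 + λ V_DS2)/(1 + λ V_DS1).
7.89/7.3 = 1.081 = (1 + 4.89 λ)/(1 + 2.82 λ).
Solving: λ (I_D1 V_DS2 − I_D2 V_DS1) = I_D2 − I_D1, so λ = (7.89 − 7.3) / (7.3 × 4.89 − 7.89 × 2.82) = 0.59 / 13.4 = 0.0439 V⁻¹.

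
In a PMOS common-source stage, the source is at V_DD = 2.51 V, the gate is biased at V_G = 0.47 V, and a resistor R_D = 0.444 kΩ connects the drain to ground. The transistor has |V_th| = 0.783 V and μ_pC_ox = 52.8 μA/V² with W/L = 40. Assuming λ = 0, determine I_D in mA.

I_D = 1.67 mA

V_SG = V_DD − V_G = 2.51 − 0.47 = 2.04 V, so V_ov = 2.04 − 0.783 = 1.26 V.
k_p = μ_pC_ox · (W/L) = 2.112 mA/V².
Assume saturation: I_D = ½ k_p V_ov² = 0.5 × 2.112 × 1.26² = 1.67 mA, giving V_SD = V_DD − I_D R_D = 2.51 − 1.67 × 0.444 = 1.77 V.
V_SD = 1.77 V ≥ V_ov = 1.26 V, confirming saturation.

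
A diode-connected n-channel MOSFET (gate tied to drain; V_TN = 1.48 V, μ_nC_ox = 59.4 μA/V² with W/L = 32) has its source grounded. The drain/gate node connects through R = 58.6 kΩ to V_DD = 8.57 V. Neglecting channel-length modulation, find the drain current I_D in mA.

With gate tied to drain, V_GS = V_DS ≥ V_GS − V_TN, so the device is in saturation.
k_n = μ_nC_ox · (W/L) = 1.901 mA/V².
KCL at the drain: ½ k_n (V_GS − V_TN)² = (V_DD − V_GS)/R.
Let x = V_GS − 1.48. Then 55.7 x² + x − 7.09 = 0, giving x = 0.348 V (positive root), so V_GS = 1.83 V.
I_D = (V_DD − V_GS)/R = (8.57 − 1.83) / 58.6 = 0.115 mA.

I_D = 0.115 mA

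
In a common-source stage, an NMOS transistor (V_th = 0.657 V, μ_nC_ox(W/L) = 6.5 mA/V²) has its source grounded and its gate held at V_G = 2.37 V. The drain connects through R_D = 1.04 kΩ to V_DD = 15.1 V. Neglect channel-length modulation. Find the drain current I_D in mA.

V_GS = V_G = 2.37 V, so V_ov = 2.37 − 0.657 = 1.71 V.
Assume saturation: I_D = ½ k_n V_ov² = 0.5 × 6.5 × 1.71² = 9.54 mA, giving V_DS = V_DD − I_D R_D = 15.1 − 9.54 × 1.04 = 5.18 V.
V_DS = 5.18 V ≥ V_ov = 1.71 V, confirming saturation.

I_D = 9.54 mA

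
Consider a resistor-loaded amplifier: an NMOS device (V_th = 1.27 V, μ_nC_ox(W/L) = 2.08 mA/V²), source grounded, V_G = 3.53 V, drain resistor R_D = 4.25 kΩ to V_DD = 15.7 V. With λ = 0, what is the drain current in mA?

V_GS = V_G = 3.53 V, so V_ov = 3.53 − 1.27 = 2.26 V.
Assume saturation: I_D = ½ k_n V_ov² = 0.5 × 2.08 × 2.26² = 5.31 mA, giving V_DS = V_DD − I_D R_D = 15.7 − 5.31 × 4.25 = -6.88 V.
But -6.88 V < V_ov = 2.26 V, so the device is actually in triode.
In triode I_D = k_n[V_ov V_DS − ½ V_DS²] and I_D = (V_DD − V_DS)/R_D. Equating: 4.42 V_DS² − 20.98 V_DS + 15.7 = 0, giving V_DS = 0.931 V (the root below V_ov).
I_D = (15.7 − 0.931) / 4.25 = 3.48 mA.

I_D = 3.48 mA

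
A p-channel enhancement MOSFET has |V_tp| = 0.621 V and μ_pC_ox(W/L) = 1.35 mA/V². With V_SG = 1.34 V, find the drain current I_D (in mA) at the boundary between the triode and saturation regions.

I_D = 0.349 mA

At the boundary V_SD = V_ov = V_SG − |V_tp| = 1.34 − 0.621 = 0.719 V.
I_D = ½ k_p V_ov² = 0.5 × 1.35 × 0.719² = 0.349 mA.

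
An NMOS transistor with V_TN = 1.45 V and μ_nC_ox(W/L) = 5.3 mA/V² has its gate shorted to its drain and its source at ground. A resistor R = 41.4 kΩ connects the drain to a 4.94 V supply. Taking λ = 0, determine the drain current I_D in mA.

With gate tied to drain, V_GS = V_DS ≥ V_GS − V_TN, so the device is in saturation.
KCL at the drain: ½ k_n (V_GS − V_TN)² = (V_DD − V_GS)/R.
Let x = V_GS − 1.45. Then 110 x² + x − 3.49 = 0, giving x = 0.174 V (positive root), so V_GS = 1.62 V.
I_D = (V_DD − V_GS)/R = (4.94 − 1.62) / 41.4 = 0.0801 mA.

I_D = 0.0801 mA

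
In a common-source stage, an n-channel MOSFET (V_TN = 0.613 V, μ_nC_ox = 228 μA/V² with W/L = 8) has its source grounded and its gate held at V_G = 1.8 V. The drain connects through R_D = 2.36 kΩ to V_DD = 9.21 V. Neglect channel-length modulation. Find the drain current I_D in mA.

I_D = 1.28 mA

V_GS = V_G = 1.8 V, so V_ov = 1.8 − 0.613 = 1.19 V.
k_n = μ_nC_ox · (W/L) = 1.824 mA/V².
Assume saturation: I_D = ½ k_n V_ov² = 0.5 × 1.824 × 1.19² = 1.28 mA, giving V_DS = V_DD − I_D R_D = 9.21 − 1.28 × 2.36 = 6.18 V.
V_DS = 6.18 V ≥ V_ov = 1.19 V, confirming saturation.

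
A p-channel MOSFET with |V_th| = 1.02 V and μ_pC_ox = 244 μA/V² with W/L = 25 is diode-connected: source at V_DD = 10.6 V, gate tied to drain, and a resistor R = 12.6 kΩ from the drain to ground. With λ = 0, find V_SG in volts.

V_SG = 1.51 V

With gate tied to drain, V_SG = V_SD ≥ V_SG − |V_th|, so the device is in saturation.
k_p = μ_pC_ox · (W/L) = 6.1 mA/V².
KCL at the drain: ½ k_p (V_SG − |V_th|)² = (V_DD − V_SG)/R.
Let x = V_SG − 1.02. Then 38.4 x² + x − 9.58 = 0, giving x = 0.486 V (positive root), so V_SG = 1.51 V.
I_D = (V_DD − V_SG)/R = (10.6 − 1.51) / 12.6 = 0.722 mA.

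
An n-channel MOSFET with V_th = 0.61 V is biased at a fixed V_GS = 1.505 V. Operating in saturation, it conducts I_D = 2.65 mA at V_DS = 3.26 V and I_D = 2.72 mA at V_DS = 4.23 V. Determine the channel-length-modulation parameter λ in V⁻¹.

λ = 0.0299 V⁻¹

With V_GS fixed, I_D ∝ (1 + λ V_DS) in saturation, so I_D2/I_D1 = (1 + λ V_DS2)/(1 + λ V_DS1).
2.72/2.65 = 1.026 = (1 + 4.23 λ)/(1 + 3.26 λ).
Solving: λ (I_D1 V_DS2 − I_D2 V_DS1) = I_D2 − I_D1, so λ = (2.72 − 2.65) / (2.65 × 4.23 − 2.72 × 3.26) = 0.07 / 2.34 = 0.0299 V⁻¹.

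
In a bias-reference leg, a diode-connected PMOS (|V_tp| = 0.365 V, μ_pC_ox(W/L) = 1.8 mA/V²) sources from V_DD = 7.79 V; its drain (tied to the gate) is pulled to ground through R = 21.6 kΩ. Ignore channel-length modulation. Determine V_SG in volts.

With gate tied to drain, V_SG = V_SD ≥ V_SG − |V_tp|, so the device is in saturation.
KCL at the drain: ½ k_p (V_SG − |V_tp|)² = (V_DD − V_SG)/R.
Let x = V_SG − 0.365. Then 19.4 x² + x − 7.425 = 0, giving x = 0.593 V (positive root), so V_SG = 0.958 V.
I_D = (V_DD − V_SG)/R = (7.79 − 0.958) / 21.6 = 0.316 mA.

V_SG = 0.958 V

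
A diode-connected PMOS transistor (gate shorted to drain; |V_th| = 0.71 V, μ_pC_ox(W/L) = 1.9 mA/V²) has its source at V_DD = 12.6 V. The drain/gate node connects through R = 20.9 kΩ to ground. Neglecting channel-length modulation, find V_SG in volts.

V_SG = 1.46 V

With gate tied to drain, V_SG = V_SD ≥ V_SG − |V_th|, so the device is in saturation.
KCL at the drain: ½ k_p (V_SG − |V_th|)² = (V_DD − V_SG)/R.
Let x = V_SG − 0.71. Then 19.9 x² + x − 11.89 = 0, giving x = 0.749 V (positive root), so V_SG = 1.46 V.
I_D = (V_DD − V_SG)/R = (12.6 − 1.46) / 20.9 = 0.533 mA.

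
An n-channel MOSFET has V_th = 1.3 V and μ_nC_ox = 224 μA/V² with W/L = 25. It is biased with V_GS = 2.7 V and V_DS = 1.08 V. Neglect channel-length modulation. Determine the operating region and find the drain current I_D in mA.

Triode; I_D = 5.20 mA

k_n = μ_nC_ox · (W/L) = 5.6 mA/V².
V_ov = V_GS − V_th = 2.7 − 1.3 = 1.4 V.
Since V_DS = 1.08 V < V_ov = 1.4 V, the device is in the triode region.
I_D = k_n [V_ov · V_DS − ½ V_DS²] = 5.6 × [1.4 × 1.08 − 0.5 × 1.08²] = 5.2 mA.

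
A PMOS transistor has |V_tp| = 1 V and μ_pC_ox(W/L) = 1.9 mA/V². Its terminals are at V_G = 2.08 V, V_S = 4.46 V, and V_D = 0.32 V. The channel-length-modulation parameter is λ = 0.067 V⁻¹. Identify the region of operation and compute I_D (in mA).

Saturation; I_D = 2.31 mA

V_SG = V_S − V_G = 4.46 − 2.08 = 2.38 V; V_SD = V_S − V_D = 4.46 − 0.32 = 4.14 V.
V_ov = V_SG − |V_tp| = 2.38 − 1 = 1.38 V.
Since V_SD = 4.14 V ≥ V_ov = 1.38 V, the device is in saturation.
I_D = ½ k_p V_ov² (1 + λ V_SD) = 0.5 × 1.9 × 1.38² × (1 + 0.067 × 4.14) = 2.31 mA.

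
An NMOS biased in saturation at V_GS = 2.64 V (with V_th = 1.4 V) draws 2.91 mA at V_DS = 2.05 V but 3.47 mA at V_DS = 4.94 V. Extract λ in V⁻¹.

With V_GS fixed, I_D ∝ (1 + λ V_DS) in saturation, so I_D2/I_D1 = (1 + λ V_DS2)/(1 + λ V_DS1).
3.47/2.91 = 1.192 = (1 + 4.94 λ)/(1 + 2.05 λ).
Solving: λ (I_D1 V_DS2 − I_D2 V_DS1) = I_D2 − I_D1, so λ = (3.47 − 2.91) / (2.91 × 4.94 − 3.47 × 2.05) = 0.56 / 7.26 = 0.0771 V⁻¹.

λ = 0.0771 V⁻¹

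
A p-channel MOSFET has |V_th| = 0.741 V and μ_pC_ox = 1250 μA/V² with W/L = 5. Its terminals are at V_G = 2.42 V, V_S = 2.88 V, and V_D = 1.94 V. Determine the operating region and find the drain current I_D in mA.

V_SG = V_S − V_G = 2.88 − 2.42 = 0.46 V; V_SD = V_S − V_D = 2.88 − 1.94 = 0.94 V.
V_SG = 0.46 V < |V_th| = 0.741 V, so the transistor is in cutoff.

Cutoff; I_D = 0 mA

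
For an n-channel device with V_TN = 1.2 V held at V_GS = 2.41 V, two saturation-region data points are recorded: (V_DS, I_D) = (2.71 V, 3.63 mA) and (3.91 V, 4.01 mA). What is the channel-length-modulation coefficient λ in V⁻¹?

With V_GS fixed, I_D ∝ (1 + λ V_DS) in saturation, so I_D2/I_D1 = (1 + λ V_DS2)/(1 + λ V_DS1).
4.01/3.63 = 1.105 = (1 + 3.91 λ)/(1 + 2.71 λ).
Solving: λ (I_D1 V_DS2 − I_D2 V_DS1) = I_D2 − I_D1, so λ = (4.01 − 3.63) / (3.63 × 3.91 − 4.01 × 2.71) = 0.38 / 3.33 = 0.114 V⁻¹.

λ = 0.114 V⁻¹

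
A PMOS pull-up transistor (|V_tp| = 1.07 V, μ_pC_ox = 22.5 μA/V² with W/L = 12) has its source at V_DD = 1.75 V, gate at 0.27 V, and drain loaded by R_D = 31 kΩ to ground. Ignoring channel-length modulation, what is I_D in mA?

I_D = 0.0227 mA

V_SG = V_DD − V_G = 1.75 − 0.27 = 1.48 V, so V_ov = 1.48 − 1.07 = 0.41 V.
k_p = μ_pC_ox · (W/L) = 0.27 mA/V².
Assume saturation: I_D = ½ k_p V_ov² = 0.5 × 0.27 × 0.41² = 0.0227 mA, giving V_SD = V_DD − I_D R_D = 1.75 − 0.0227 × 31 = 1.05 V.
V_SD = 1.05 V ≥ V_ov = 0.41 V, confirming saturation.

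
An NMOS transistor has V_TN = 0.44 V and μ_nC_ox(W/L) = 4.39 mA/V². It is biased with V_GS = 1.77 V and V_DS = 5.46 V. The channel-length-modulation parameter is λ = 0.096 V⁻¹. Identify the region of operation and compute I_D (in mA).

V_ov = V_GS − V_TN = 1.77 − 0.44 = 1.33 V.
Since V_DS = 5.46 V ≥ V_ov = 1.33 V, the device is in saturation.
I_D = ½ k_n V_ov² (1 + λ V_DS) = 0.5 × 4.39 × 1.33² × (1 + 0.096 × 5.46) = 5.92 mA.

Saturation; I_D = 5.92 mA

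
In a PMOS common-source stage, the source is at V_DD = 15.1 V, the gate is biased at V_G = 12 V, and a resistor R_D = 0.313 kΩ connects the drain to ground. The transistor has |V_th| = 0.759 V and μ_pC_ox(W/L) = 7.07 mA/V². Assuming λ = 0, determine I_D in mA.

I_D = 19.4 mA

V_SG = V_DD − V_G = 15.1 − 12 = 3.1 V, so V_ov = 3.1 − 0.759 = 2.34 V.
Assume saturation: I_D = ½ k_p V_ov² = 0.5 × 7.07 × 2.34² = 19.4 mA, giving V_SD = V_DD − I_D R_D = 15.1 − 19.4 × 0.313 = 9.04 V.
V_SD = 9.04 V ≥ V_ov = 2.34 V, confirming saturation.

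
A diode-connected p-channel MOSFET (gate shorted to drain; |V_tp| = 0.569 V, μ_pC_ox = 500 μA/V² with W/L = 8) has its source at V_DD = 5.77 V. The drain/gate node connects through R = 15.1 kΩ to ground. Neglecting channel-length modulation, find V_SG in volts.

With gate tied to drain, V_SG = V_SD ≥ V_SG − |V_tp|, so the device is in saturation.
k_p = μ_pC_ox · (W/L) = 4 mA/V².
KCL at the drain: ½ k_p (V_SG − |V_tp|)² = (V_DD − V_SG)/R.
Let x = V_SG − 0.569. Then 30.2 x² + x − 5.201 = 0, giving x = 0.399 V (positive root), so V_SG = 0.968 V.
I_D = (V_DD − V_SG)/R = (5.77 − 0.968) / 15.1 = 0.318 mA.

V_SG = 0.968 V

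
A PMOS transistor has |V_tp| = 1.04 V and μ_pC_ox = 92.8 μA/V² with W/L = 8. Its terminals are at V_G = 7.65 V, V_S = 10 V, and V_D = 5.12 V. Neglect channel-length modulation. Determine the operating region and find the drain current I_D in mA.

Saturation; I_D = 0.637 mA

V_SG = V_S − V_G = 10 − 7.65 = 2.35 V; V_SD = V_S − V_D = 10 − 5.12 = 4.88 V.
k_p = μ_pC_ox · (W/L) = 0.7424 mA/V².
V_ov = V_SG − |V_tp| = 2.35 − 1.04 = 1.31 V.
Since V_SD = 4.88 V ≥ V_ov = 1.31 V, the device is in saturation.
I_D = ½ k_p V_ov² = 0.5 × 0.7424 × 1.31² = 0.637 mA.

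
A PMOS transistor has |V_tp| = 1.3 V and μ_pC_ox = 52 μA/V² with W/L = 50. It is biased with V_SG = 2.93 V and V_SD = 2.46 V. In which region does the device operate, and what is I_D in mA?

Saturation; I_D = 3.45 mA

k_p = μ_pC_ox · (W/L) = 2.6 mA/V².
V_ov = V_SG − |V_tp| = 2.93 − 1.3 = 1.63 V.
Since V_SD = 2.46 V ≥ V_ov = 1.63 V, the device is in saturation.
I_D = ½ k_p V_ov² = 0.5 × 2.6 × 1.63² = 3.45 mA.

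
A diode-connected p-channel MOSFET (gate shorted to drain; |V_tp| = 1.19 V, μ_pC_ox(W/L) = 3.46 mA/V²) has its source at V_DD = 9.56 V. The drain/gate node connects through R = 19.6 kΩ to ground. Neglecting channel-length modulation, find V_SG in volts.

With gate tied to drain, V_SG = V_SD ≥ V_SG − |V_tp|, so the device is in saturation.
KCL at the drain: ½ k_p (V_SG − |V_tp|)² = (V_DD − V_SG)/R.
Let x = V_SG − 1.19. Then 33.9 x² + x − 8.37 = 0, giving x = 0.482 V (positive root), so V_SG = 1.67 V.
I_D = (V_DD − V_SG)/R = (9.56 − 1.67) / 19.6 = 0.402 mA.

V_SG = 1.67 V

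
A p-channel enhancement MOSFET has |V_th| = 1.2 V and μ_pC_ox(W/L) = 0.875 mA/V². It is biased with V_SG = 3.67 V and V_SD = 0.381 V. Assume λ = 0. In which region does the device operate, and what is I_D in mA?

Triode; I_D = 0.760 mA

V_ov = V_SG − |V_th| = 3.67 − 1.2 = 2.47 V.
Since V_SD = 0.381 V < V_ov = 2.47 V, the device is in the triode region.
I_D = k_p [V_ov · V_SD − ½ V_SD²] = 0.875 × [2.47 × 0.381 − 0.5 × 0.381²] = 0.76 mA.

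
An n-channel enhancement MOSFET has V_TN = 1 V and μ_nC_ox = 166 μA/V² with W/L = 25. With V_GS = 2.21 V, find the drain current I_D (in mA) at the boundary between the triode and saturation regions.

At the boundary V_DS = V_ov = V_GS − V_TN = 2.21 − 1 = 1.21 V.
k_n = μ_nC_ox · (W/L) = 4.15 mA/V².
I_D = ½ k_n V_ov² = 0.5 × 4.15 × 1.21² = 3.04 mA.

I_D = 3.04 mA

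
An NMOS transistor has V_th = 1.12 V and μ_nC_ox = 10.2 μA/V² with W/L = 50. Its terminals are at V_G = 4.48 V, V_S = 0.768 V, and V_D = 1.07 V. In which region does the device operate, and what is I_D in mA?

Triode; I_D = 0.376 mA

V_GS = V_G − V_S = 4.48 − 0.768 = 3.71 V; V_DS = V_D − V_S = 1.07 − 0.768 = 0.302 V.
k_n = μ_nC_ox · (W/L) = 0.51 mA/V².
V_ov = V_GS − V_th = 3.71 − 1.12 = 2.59 V.
Since V_DS = 0.302 V < V_ov = 2.59 V, the device is in the triode region.
I_D = k_n [V_ov · V_DS − ½ V_DS²] = 0.51 × [2.59 × 0.302 − 0.5 × 0.302²] = 0.376 mA.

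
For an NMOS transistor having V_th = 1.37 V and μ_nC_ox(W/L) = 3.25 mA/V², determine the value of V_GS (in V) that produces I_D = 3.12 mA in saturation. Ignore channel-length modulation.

V_GS = 2.76 V

In saturation I_D = ½ k_n (V_GS − V_th)², so V_GS − V_th = √(2 I_D / k_n) = √(2 × 3.12 / 3.25) = 1.39 V.
V_GS = 1.37 + 1.39 = 2.76 V.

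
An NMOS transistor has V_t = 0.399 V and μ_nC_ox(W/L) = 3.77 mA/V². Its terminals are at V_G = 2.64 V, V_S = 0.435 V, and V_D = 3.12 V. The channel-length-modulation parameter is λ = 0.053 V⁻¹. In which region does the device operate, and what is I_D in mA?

V_GS = V_G − V_S = 2.64 − 0.435 = 2.21 V; V_DS = V_D − V_S = 3.12 − 0.435 = 2.69 V.
V_ov = V_GS − V_t = 2.21 − 0.399 = 1.81 V.
Since V_DS = 2.69 V ≥ V_ov = 1.81 V, the device is in saturation.
I_D = ½ k_n V_ov² (1 + λ V_DS) = 0.5 × 3.77 × 1.81² × (1 + 0.053 × 2.69) = 7.02 mA.

Saturation; I_D = 7.02 mA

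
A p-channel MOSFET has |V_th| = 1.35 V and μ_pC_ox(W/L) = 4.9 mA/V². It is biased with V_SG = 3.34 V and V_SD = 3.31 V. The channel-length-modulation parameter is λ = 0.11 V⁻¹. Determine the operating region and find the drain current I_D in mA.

V_ov = V_SG − |V_th| = 3.34 − 1.35 = 1.99 V.
Since V_SD = 3.31 V ≥ V_ov = 1.99 V, the device is in saturation.
I_D = ½ k_p V_ov² (1 + λ V_SD) = 0.5 × 4.9 × 1.99² × (1 + 0.11 × 3.31) = 13.2 mA.

Saturation; I_D = 13.2 mA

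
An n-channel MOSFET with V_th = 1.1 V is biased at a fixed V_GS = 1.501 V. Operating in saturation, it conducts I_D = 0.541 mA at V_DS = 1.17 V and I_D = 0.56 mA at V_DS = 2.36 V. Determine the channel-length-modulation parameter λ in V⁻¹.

With V_GS fixed, I_D ∝ (1 + λ V_DS) in saturation, so I_D2/I_D1 = (1 + λ V_DS2)/(1 + λ V_DS1).
0.56/0.541 = 1.035 = (1 + 2.36 λ)/(1 + 1.17 λ).
Solving: λ (I_D1 V_DS2 − I_D2 V_DS1) = I_D2 − I_D1, so λ = (0.56 − 0.541) / (0.541 × 2.36 − 0.56 × 1.17) = 0.019 / 0.622 = 0.0306 V⁻¹.

λ = 0.0306 V⁻¹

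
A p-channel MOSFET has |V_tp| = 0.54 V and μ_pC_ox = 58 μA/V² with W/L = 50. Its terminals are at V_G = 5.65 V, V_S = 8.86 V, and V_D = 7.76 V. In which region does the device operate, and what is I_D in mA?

V_SG = V_S − V_G = 8.86 − 5.65 = 3.21 V; V_SD = V_S − V_D = 8.86 − 7.76 = 1.1 V.
k_p = μ_pC_ox · (W/L) = 2.9 mA/V².
V_ov = V_SG − |V_tp| = 3.21 − 0.54 = 2.67 V.
Since V_SD = 1.1 V < V_ov = 2.67 V, the device is in the triode region.
I_D = k_p [V_ov · V_SD − ½ V_SD²] = 2.9 × [2.67 × 1.1 − 0.5 × 1.1²] = 6.76 mA.

Triode; I_D = 6.76 mA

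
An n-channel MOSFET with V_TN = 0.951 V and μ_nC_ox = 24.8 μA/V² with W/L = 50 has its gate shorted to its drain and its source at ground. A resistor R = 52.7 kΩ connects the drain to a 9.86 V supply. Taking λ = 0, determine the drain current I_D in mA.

With gate tied to drain, V_GS = V_DS ≥ V_GS − V_TN, so the device is in saturation.
k_n = μ_nC_ox · (W/L) = 1.24 mA/V².
KCL at the drain: ½ k_n (V_GS − V_TN)² = (V_DD − V_GS)/R.
Let x = V_GS − 0.951. Then 32.7 x² + x − 8.909 = 0, giving x = 0.507 V (positive root), so V_GS = 1.46 V.
I_D = (V_DD − V_GS)/R = (9.86 − 1.46) / 52.7 = 0.159 mA.

I_D = 0.159 mA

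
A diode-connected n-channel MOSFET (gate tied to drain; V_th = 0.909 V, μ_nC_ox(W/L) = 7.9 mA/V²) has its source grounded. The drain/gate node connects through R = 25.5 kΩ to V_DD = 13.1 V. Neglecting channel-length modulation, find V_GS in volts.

V_GS = 1.25 V

With gate tied to drain, V_GS = V_DS ≥ V_GS − V_th, so the device is in saturation.
KCL at the drain: ½ k_n (V_GS − V_th)² = (V_DD − V_GS)/R.
Let x = V_GS − 0.909. Then 101 x² + x − 12.19 = 0, giving x = 0.343 V (positive root), so V_GS = 1.25 V.
I_D = (V_DD − V_GS)/R = (13.1 − 1.25) / 25.5 = 0.465 mA.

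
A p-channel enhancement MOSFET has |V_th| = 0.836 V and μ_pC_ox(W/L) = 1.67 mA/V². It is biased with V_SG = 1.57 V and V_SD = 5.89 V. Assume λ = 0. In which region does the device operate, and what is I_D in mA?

V_ov = V_SG − |V_th| = 1.57 − 0.836 = 0.734 V.
Since V_SD = 5.89 V ≥ V_ov = 0.734 V, the device is in saturation.
I_D = ½ k_p V_ov² = 0.5 × 1.67 × 0.734² = 0.45 mA.

Saturation; I_D = 0.450 mA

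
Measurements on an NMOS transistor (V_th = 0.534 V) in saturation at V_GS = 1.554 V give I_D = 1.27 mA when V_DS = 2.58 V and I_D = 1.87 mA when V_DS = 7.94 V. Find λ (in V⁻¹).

With V_GS fixed, I_D ∝ (1 + λ V_DS) in saturation, so I_D2/I_D1 = (1 + λ V_DS2)/(1 + λ V_DS1).
1.87/1.27 = 1.472 = (1 + 7.94 λ)/(1 + 2.58 λ).
Solving: λ (I_D1 V_DS2 − I_D2 V_DS1) = I_D2 − I_D1, so λ = (1.87 − 1.27) / (1.27 × 7.94 − 1.87 × 2.58) = 0.6 / 5.26 = 0.114 V⁻¹.

λ = 0.114 V⁻¹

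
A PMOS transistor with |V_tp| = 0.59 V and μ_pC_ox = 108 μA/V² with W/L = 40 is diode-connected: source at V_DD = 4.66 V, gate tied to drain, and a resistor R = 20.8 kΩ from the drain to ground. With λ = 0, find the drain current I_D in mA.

With gate tied to drain, V_SG = V_SD ≥ V_SG − |V_tp|, so the device is in saturation.
k_p = μ_pC_ox · (W/L) = 4.32 mA/V².
KCL at the drain: ½ k_p (V_SG − |V_tp|)² = (V_DD − V_SG)/R.
Let x = V_SG − 0.59. Then 44.9 x² + x − 4.07 = 0, giving x = 0.29 V (positive root), so V_SG = 0.88 V.
I_D = (V_DD − V_SG)/R = (4.66 − 0.88) / 20.8 = 0.182 mA.

I_D = 0.182 mA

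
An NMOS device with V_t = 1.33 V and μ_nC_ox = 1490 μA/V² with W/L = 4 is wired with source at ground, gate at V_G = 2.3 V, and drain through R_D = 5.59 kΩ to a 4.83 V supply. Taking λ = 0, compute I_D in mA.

I_D = 0.836 mA

V_GS = V_G = 2.3 V, so V_ov = 2.3 − 1.33 = 0.97 V.
k_n = μ_nC_ox · (W/L) = 5.96 mA/V².
Assume saturation: I_D = ½ k_n V_ov² = 0.5 × 5.96 × 0.97² = 2.8 mA, giving V_DS = V_DD − I_D R_D = 4.83 − 2.8 × 5.59 = -10.8 V.
But -10.8 V < V_ov = 0.97 V, so the device is actually in triode.
In triode I_D = k_n[V_ov V_DS − ½ V_DS²] and I_D = (V_DD − V_DS)/R_D. Equating: 16.7 V_DS² − 33.32 V_DS + 4.83 = 0, giving V_DS = 0.157 V (the root below V_ov).
I_D = (4.83 − 0.157) / 5.59 = 0.836 mA.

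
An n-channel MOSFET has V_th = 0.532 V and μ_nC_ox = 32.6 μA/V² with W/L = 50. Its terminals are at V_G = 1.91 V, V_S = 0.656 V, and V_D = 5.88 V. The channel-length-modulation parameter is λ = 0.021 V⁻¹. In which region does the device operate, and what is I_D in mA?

Saturation; I_D = 0.471 mA

V_GS = V_G − V_S = 1.91 − 0.656 = 1.25 V; V_DS = V_D − V_S = 5.88 − 0.656 = 5.22 V.
k_n = μ_nC_ox · (W/L) = 1.63 mA/V².
V_ov = V_GS − V_th = 1.25 − 0.532 = 0.722 V.
Since V_DS = 5.22 V ≥ V_ov = 0.722 V, the device is in saturation.
I_D = ½ k_n V_ov² (1 + λ V_DS) = 0.5 × 1.63 × 0.722² × (1 + 0.021 × 5.22) = 0.471 mA.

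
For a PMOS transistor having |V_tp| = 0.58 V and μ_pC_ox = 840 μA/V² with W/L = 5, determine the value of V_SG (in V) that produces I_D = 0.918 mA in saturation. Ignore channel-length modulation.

k_p = μ_pC_ox · (W/L) = 4.2 mA/V².
In saturation I_D = ½ k_p (V_SG − |V_tp|)², so V_SG − |V_tp| = √(2 I_D / k_p) = √(2 × 0.918 / 4.2) = 0.661 V.
V_SG = 0.58 + 0.661 = 1.24 V.

V_SG = 1.24 V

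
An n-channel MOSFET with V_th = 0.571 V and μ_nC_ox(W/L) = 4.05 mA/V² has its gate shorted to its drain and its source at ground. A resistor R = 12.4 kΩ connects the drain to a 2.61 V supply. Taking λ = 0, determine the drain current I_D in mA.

With gate tied to drain, V_GS = V_DS ≥ V_GS − V_th, so the device is in saturation.
KCL at the drain: ½ k_n (V_GS − V_th)² = (V_DD − V_GS)/R.
Let x = V_GS − 0.571. Then 25.1 x² + x − 2.039 = 0, giving x = 0.266 V (positive root), so V_GS = 0.837 V.
I_D = (V_DD − V_GS)/R = (2.61 − 0.837) / 12.4 = 0.143 mA.

I_D = 0.143 mA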